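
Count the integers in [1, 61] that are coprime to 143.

Prime factors of 143: 11, 13. Count integers ≤ 61 divisible by none of them.
By inclusion–exclusion: 61 − ⌊61/11⌋ − ⌊61/13⌋ + ⌊61/143⌋ = 52.

52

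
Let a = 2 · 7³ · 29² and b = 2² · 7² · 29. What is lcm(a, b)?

1153852

max exponent per prime: 2² · 7³ · 29² = 1153852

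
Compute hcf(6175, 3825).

25

6175 = 5² · 13 · 19
3825 = 3² · 5² · 17
Common: 5² = 25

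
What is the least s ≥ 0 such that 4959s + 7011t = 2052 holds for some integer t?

40

Euclid: 7011 = 1·4959 + 2052; 4959 = 2·2052 + 855; 2052 = 2·855 + 342; 855 = 2·342 + 171; 342 = 2·171 + 0 → gcd = 171; 2052 = 171·12.
Back-substitution yields 4959·(17) + 7011·(-12) = 171, so one solution is s = 17·12 = 204, t = -12·12 = -144.
Solutions in s differ by 7011/171 = 41; the one in [0, 41) is 204 mod 41 = 40.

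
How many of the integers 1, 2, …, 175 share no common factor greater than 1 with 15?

93

15 = 3·5. Inclusion–exclusion on these primes:
175 − ⌊175/3⌋ − ⌊175/5⌋ + ⌊175/15⌋ = 93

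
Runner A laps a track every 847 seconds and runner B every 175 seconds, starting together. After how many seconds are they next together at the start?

21175

gcd first: 847 = 4·175 + 147; 175 = 1·147 + 28; 147 = 5·28 + 7; 28 = 4·7 + 0 → gcd = 7
lcm = 847·175/gcd = 148225/7 = 21175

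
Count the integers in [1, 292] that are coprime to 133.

133 = 7·19. Inclusion–exclusion on these primes:
292 − ⌊292/7⌋ − ⌊292/19⌋ + ⌊292/133⌋ = 238

238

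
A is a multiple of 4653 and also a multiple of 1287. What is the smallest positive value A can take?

60489

gcd first: 4653 = 3·1287 + 792; 1287 = 1·792 + 495; 792 = 1·495 + 297; 495 = 1·297 + 198; 297 = 1·198 + 99; 198 = 2·99 + 0 → gcd = 99
lcm = 4653·1287/gcd = 5988411/99 = 60489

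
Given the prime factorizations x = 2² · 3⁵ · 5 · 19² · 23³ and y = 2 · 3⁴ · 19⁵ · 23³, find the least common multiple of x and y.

146415745150380

max exponent per prime: 2² · 3⁵ · 5 · 19⁵ · 23³ = 146415745150380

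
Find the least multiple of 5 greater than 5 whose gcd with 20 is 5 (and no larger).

15

20 = 5·4. Any k with gcd(k, 20) = 5 is a multiple of 5, say 5s, with s coprime to 4.
Need s > 5/5, so s ≥ 2. First s ≥ 2 with gcd(s, 4) = 1 is s = 3. Thus k = 5·3 = 15.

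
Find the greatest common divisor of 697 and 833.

Euclid: 833 = 1·697 + 136; 697 = 5·136 + 17; 136 = 8·17 + 0. Last nonzero remainder: 17.

17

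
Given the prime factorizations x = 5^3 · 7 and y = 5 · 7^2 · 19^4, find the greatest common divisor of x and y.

35

min exponent per shared prime: 5 · 7 = 35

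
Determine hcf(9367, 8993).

17

Euclid: 9367 = 1·8993 + 374; 8993 = 24·374 + 17; 374 = 22·17 + 0. Last nonzero remainder: 17.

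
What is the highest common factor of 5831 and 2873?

17

5831 = 7³ · 17
2873 = 13² · 17
Common: 17 = 17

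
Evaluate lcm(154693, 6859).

1061039287

gcd first: 154693 = 22·6859 + 3795; 6859 = 1·3795 + 3064; 3795 = 1·3064 + 731; 3064 = 4·731 + 140; 731 = 5·140 + 31; 140 = 4·31 + 16; 31 = 1·16 + 15; 16 = 1·15 + 1; 15 = 15·1 + 0 → gcd = 1
lcm = 154693·6859/gcd = 1061039287/1 = 1061039287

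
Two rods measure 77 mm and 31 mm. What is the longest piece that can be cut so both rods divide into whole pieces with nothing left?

Euclid: 77 = 2·31 + 15; 31 = 2·15 + 1; 15 = 15·1 + 0. Last nonzero remainder: 1.

1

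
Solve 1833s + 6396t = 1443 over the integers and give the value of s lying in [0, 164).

95

gcd(1833, 6396) = 39 (Euclid: 6396 = 3·1833 + 897; 1833 = 2·897 + 39; 897 = 23·39 + 0), and 39 | 1443.
Extended Euclid: 1833·(7) + 6396·(-2) = 39. Scale by 37: s₀ = 259.
General solution s = s₀ + 164k; reducing mod 164 gives s = 95 (and t = -27).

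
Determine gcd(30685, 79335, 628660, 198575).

gcd(30685, 79335): 79335 = 2·30685 + 17965; 30685 = 1·17965 + 12720; 17965 = 1·12720 + 5245; 12720 = 2·5245 + 2230; 5245 = 2·2230 + 785; 2230 = 2·785 + 660; 785 = 1·660 + 125; 660 = 5·125 + 35; 125 = 3·35 + 20; 35 = 1·20 + 15; 20 = 1·15 + 5; 15 = 3·5 + 0 → 5
gcd(5, 628660): 628660 = 125732·5 + 0 → 5
gcd(5, 198575): 198575 = 39715·5 + 0 → 5

5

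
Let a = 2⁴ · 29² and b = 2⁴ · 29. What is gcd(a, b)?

464

min exponent per shared prime: 2⁴ · 29 = 464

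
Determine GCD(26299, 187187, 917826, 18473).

91

26299 = 7 · 13 · 17²; 187187 = 7 · 11² · 13 · 17; 917826 = 2 · 3 · 7 · 13 · 41²; 18473 = 7² · 13 · 29
gcd takes min exponent of each prime: 7 · 13 = 91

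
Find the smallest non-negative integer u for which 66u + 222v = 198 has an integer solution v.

gcd(66, 222) = 6 (Euclid: 222 = 3·66 + 24; 66 = 2·24 + 18; 24 = 1·18 + 6; 18 = 3·6 + 0), and 6 | 198.
Extended Euclid: 66·(-10) + 222·(3) = 6. Scale by 33: u₀ = -330.
General solution u = u₀ + 37t; reducing mod 37 gives u = 3 (and v = 0).

3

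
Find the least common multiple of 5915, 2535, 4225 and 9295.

lcm(5915, 2535) = 5915·2535/gcd = 14994525/845 = 17745
lcm(17745, 4225) = 17745·4225/gcd = 74972625/845 = 88725
lcm(88725, 9295) = 88725·9295/gcd = 824698875/845 = 975975

975975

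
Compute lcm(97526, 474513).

97526 = 2 · 11² · 13 · 31; 474513 = 3 · 13 · 23³
max exponents: 2 · 3 · 11² · 13 · 23³ · 31 = 3559796526

3559796526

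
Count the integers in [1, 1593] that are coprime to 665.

1035

665 = 5·7·19. Inclusion–exclusion on these primes:
1593 − ⌊1593/5⌋ − ⌊1593/7⌋ − ⌊1593/19⌋ + ⌊1593/35⌋ + ⌊1593/95⌋ + ⌊1593/133⌋ − ⌊1593/665⌋ = 1035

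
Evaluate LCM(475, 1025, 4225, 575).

475 = 5² · 19; 1025 = 5² · 41; 4225 = 5² · 13²; 575 = 5² · 23
lcm takes max exponent of each prime: 5² · 13² · 19 · 23 · 41 = 75699325

75699325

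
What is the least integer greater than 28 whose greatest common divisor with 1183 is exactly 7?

35

gcd(k, 1183) = 7 forces 7 | k; write k = 7s. Then gcd(7s, 7·169) = 7·gcd(s, 169), so need gcd(s, 169) = 1.
7s > 28 gives s ≥ 5. The least s ≥ 5 coprime to 169 is 5, so k = 7·5 = 35.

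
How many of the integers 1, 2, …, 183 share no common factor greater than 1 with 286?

78

286 = 2·11·13. Inclusion–exclusion on these primes:
183 − ⌊183/2⌋ − ⌊183/11⌋ − ⌊183/13⌋ + ⌊183/22⌋ + ⌊183/26⌋ + ⌊183/143⌋ − ⌊183/286⌋ = 78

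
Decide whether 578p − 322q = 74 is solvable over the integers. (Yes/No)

gcd(578, 322): 578 = 1·322 + 256; 322 = 1·256 + 66; 256 = 3·66 + 58; 66 = 1·58 + 8; 58 = 7·8 + 2; 8 = 4·2 + 0 → 2
2 divides 74, so a solution exists.

Yes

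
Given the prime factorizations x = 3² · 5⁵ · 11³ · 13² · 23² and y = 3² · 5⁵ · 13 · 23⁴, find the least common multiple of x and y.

1770388725909375

max exponent per prime: 3² · 5⁵ · 11³ · 13² · 23⁴ = 1770388725909375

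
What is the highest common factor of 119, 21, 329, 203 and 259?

gcd(119, 21): 119 = 5·21 + 14; 21 = 1·14 + 7; 14 = 2·7 + 0 → 7
gcd(7, 329): 329 = 47·7 + 0 → 7
gcd(7, 203): 203 = 29·7 + 0 → 7
gcd(7, 259): 259 = 37·7 + 0 → 7

7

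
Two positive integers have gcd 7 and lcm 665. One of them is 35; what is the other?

Using ab = gcd(a,b)·lcm(a,b) = 7·665 = 4655, we get b = 4655/35 = 133.

133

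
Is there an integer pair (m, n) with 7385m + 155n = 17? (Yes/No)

No

By Bézout, 7385m + 155n = 17 has integer solutions iff gcd(7385, 155) | 17.
Euclid: 7385 = 47·155 + 100; 155 = 1·100 + 55; 100 = 1·55 + 45; 55 = 1·45 + 10; 45 = 4·10 + 5; 10 = 2·5 + 0. gcd = 5; 17 mod 5 = 2. No.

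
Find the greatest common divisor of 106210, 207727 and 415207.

247

gcd(106210, 207727): 207727 = 1·106210 + 101517; 106210 = 1·101517 + 4693; 101517 = 21·4693 + 2964; 4693 = 1·2964 + 1729; 2964 = 1·1729 + 1235; 1729 = 1·1235 + 494; 1235 = 2·494 + 247; 494 = 2·247 + 0 → 247
gcd(247, 415207): 415207 = 1681·247 + 0 → 247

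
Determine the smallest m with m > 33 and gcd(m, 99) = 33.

Multiples of 33 above 33: 33·2, 33·3, … . Need the cofactor coprime to 99/33 = 3.
Checking s = 2, 3, … the first with gcd(s, 3) = 1 is s = 2, giving 66.

66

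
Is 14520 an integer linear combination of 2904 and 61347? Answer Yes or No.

Yes

gcd(2904, 61347): 61347 = 21·2904 + 363; 2904 = 8·363 + 0 → 363
363 divides 14520, so a solution exists.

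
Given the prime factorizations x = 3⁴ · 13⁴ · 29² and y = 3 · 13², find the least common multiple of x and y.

max exponent per prime: 3⁴ · 13⁴ · 29² = 1945603881

1945603881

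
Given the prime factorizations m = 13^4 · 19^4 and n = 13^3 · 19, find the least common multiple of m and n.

3722098081

max exponent per prime: 13^4 · 19^4 = 3722098081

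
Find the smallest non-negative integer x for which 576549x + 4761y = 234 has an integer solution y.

Reduce mod 4761: 576549x ≡ 234 (mod 4761). With g = gcd(576549, 4761) = 9 dividing 234, divide through: 64061x ≡ 26 (mod 529).
Since gcd(64061, 529) = 1, x ≡ 26·(64061)⁻¹ ≡ 265 (mod 529). Smallest non-negative: 265.

265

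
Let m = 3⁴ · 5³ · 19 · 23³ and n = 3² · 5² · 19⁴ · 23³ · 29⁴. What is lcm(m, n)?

max exponent per prime: 3⁴ · 5³ · 19⁴ · 23³ · 29⁴ = 11354942395362490875

11354942395362490875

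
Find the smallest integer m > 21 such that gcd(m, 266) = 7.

gcd(m, 266) = 7 forces 7 | m; write m = 7s. Then gcd(7s, 7·38) = 7·gcd(s, 38), so need gcd(s, 38) = 1.
7s > 21 gives s ≥ 4. The least s ≥ 4 coprime to 38 is 5, so m = 7·5 = 35.

35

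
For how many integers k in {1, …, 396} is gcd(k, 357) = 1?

Prime factors of 357: 3, 7, 17. Count integers ≤ 396 divisible by none of them.
By inclusion–exclusion: 396 − ⌊396/3⌋ − ⌊396/7⌋ − ⌊396/17⌋ + ⌊396/21⌋ + ⌊396/51⌋ + ⌊396/119⌋ − ⌊396/357⌋ = 212.

212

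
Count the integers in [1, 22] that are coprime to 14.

Prime factors of 14: 2, 7. Count integers ≤ 22 divisible by none of them.
By inclusion–exclusion: 22 − ⌊22/2⌋ − ⌊22/7⌋ + ⌊22/14⌋ = 9.

9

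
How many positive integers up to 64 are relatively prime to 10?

26

Prime factors of 10: 2, 5. Count integers ≤ 64 divisible by none of them.
By inclusion–exclusion: 64 − ⌊64/2⌋ − ⌊64/5⌋ + ⌊64/10⌋ = 26.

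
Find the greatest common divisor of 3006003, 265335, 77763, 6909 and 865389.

147

3006003 = 3 · 7² · 11² · 13²; 265335 = 3 · 5 · 7² · 19²; 77763 = 3 · 7² · 23²; 6909 = 3 · 7² · 47; 865389 = 3 · 7³ · 29²
gcd takes min exponent of each prime: 3 · 7² = 147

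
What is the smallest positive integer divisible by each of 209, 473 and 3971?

209 = 11 · 19; 473 = 11 · 43; 3971 = 11 · 19²
lcm takes max exponent of each prime: 11 · 19² · 43 = 170753

170753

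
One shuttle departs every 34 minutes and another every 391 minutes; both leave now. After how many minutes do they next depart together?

782

gcd first: 391 = 11·34 + 17; 34 = 2·17 + 0 → gcd = 17
lcm = 34·391/gcd = 13294/17 = 782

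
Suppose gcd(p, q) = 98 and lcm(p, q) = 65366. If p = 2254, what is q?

p·q = gcd·lcm = 98·65366 = 6405868, so q = 6405868/2254 = 2842.

2842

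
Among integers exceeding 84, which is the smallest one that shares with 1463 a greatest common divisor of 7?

91

Multiples of 7 above 84: 7·13, 7·14, … . Need the cofactor coprime to 1463/7 = 209.
Checking s = 13, 14, … the first with gcd(s, 209) = 1 is s = 13, giving 91.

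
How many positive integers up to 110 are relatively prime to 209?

209 = 11·19. Inclusion–exclusion on these primes:
110 − ⌊110/11⌋ − ⌊110/19⌋ + ⌊110/209⌋ = 95

95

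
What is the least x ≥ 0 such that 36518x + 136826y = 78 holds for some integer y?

gcd(36518, 136826) = 2 (Euclid: 136826 = 3·36518 + 27272; 36518 = 1·27272 + 9246; 27272 = 2·9246 + 8780; 9246 = 1·8780 + 466; 8780 = 18·466 + 392; 466 = 1·392 + 74; 392 = 5·74 + 22; 74 = 3·22 + 8; 22 = 2·8 + 6; 8 = 1·6 + 2; 6 = 3·2 + 0), and 2 | 78.
Extended Euclid: 36518·(18498) + 136826·(-4937) = 2. Scale by 39: x₀ = 721422.
General solution x = x₀ + 68413t; reducing mod 68413 gives x = 37292 (and y = -9953).

37292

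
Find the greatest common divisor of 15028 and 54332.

15028 = 2² · 13 · 17²
54332 = 2² · 17² · 47
Common: 2² · 17² = 1156

1156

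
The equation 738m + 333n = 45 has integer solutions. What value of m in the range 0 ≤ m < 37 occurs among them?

gcd(738, 333) = 9 (Euclid: 738 = 2·333 + 72; 333 = 4·72 + 45; 72 = 1·45 + 27; 45 = 1·27 + 18; 27 = 1·18 + 9; 18 = 2·9 + 0), and 9 | 45.
Extended Euclid: 738·(14) + 333·(-31) = 9. Scale by 5: m₀ = 70.
General solution m = m₀ + 37t; reducing mod 37 gives m = 33 (and n = -73).

33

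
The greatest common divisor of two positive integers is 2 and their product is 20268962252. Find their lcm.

10134481126

Since gcd(a,b)·lcm(a,b) = ab, lcm = 20268962252/2 = 10134481126.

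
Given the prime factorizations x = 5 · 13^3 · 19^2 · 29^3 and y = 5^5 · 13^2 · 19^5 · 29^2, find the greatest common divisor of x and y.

256542845

min exponent per shared prime: 5 · 13^2 · 19^2 · 29^2 = 256542845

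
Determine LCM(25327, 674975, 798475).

25327 = 19 · 31 · 43; 674975 = 5² · 7² · 19 · 29; 798475 = 5² · 19 · 41²
lcm takes max exponent of each prime: 5² · 7² · 19 · 29 · 31 · 41² · 43 = 1512465755675

1512465755675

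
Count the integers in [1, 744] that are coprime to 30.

199

30 = 2·3·5. Inclusion–exclusion on these primes:
744 − ⌊744/2⌋ − ⌊744/3⌋ − ⌊744/5⌋ + ⌊744/6⌋ + ⌊744/10⌋ + ⌊744/15⌋ − ⌊744/30⌋ = 199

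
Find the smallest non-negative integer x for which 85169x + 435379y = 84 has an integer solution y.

59457

gcd(85169, 435379) = 7 (Euclid: 435379 = 5·85169 + 9534; 85169 = 8·9534 + 8897; 9534 = 1·8897 + 637; 8897 = 13·637 + 616; 637 = 1·616 + 21; 616 = 29·21 + 7; 21 = 3·7 + 0), and 7 | 84.
Extended Euclid: 85169·(20504) + 435379·(-4011) = 7. Scale by 12: x₀ = 246048.
General solution x = x₀ + 62197t; reducing mod 62197 gives x = 59457 (and y = -11631).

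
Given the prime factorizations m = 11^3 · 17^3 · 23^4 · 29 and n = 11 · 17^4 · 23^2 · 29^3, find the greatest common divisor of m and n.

829073663

min exponent per shared prime: 11 · 17^3 · 23^2 · 29 = 829073663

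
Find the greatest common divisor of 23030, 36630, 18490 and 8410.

gcd(23030, 36630): 36630 = 1·23030 + 13600; 23030 = 1·13600 + 9430; 13600 = 1·9430 + 4170; 9430 = 2·4170 + 1090; 4170 = 3·1090 + 900; 1090 = 1·900 + 190; 900 = 4·190 + 140; 190 = 1·140 + 50; 140 = 2·50 + 40; 50 = 1·40 + 10; 40 = 4·10 + 0 → 10
gcd(10, 18490): 18490 = 1849·10 + 0 → 10
gcd(10, 8410): 8410 = 841·10 + 0 → 10

10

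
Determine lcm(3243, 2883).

3243 = 3 · 23 · 47; 2883 = 3 · 31²
max exponents: 3 · 23 · 31² · 47 = 3116523

3116523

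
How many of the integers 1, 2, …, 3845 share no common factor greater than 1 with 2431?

Prime factors of 2431: 11, 13, 17. Count integers ≤ 3845 divisible by none of them.
By inclusion–exclusion: 3845 − ⌊3845/11⌋ − ⌊3845/13⌋ − ⌊3845/17⌋ + ⌊3845/143⌋ + ⌊3845/187⌋ + ⌊3845/221⌋ − ⌊3845/2431⌋ = 3037.

3037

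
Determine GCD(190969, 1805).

Euclid: 190969 = 105·1805 + 1444; 1805 = 1·1444 + 361; 1444 = 4·361 + 0. Last nonzero remainder: 361.

361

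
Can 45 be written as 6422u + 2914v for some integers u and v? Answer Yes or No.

No

gcd(6422, 2914): 6422 = 2·2914 + 594; 2914 = 4·594 + 538; 594 = 1·538 + 56; 538 = 9·56 + 34; 56 = 1·34 + 22; 34 = 1·22 + 12; 22 = 1·12 + 10; 12 = 1·10 + 2; 10 = 5·2 + 0 → 2
2 does not divide 45, so a solution does not exist.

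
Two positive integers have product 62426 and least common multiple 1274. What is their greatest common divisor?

49

gcd·lcm = product, so gcd = 62426/1274 = 49.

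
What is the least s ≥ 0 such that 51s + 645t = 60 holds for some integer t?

Euclid: 645 = 12·51 + 33; 51 = 1·33 + 18; 33 = 1·18 + 15; 18 = 1·15 + 3; 15 = 5·3 + 0 → gcd = 3; 60 = 3·20.
Back-substitution yields 51·(38) + 645·(-3) = 3, so one solution is s = 38·20 = 760, t = -3·20 = -60.
Solutions in s differ by 645/3 = 215; the one in [0, 215) is 760 mod 215 = 115.

115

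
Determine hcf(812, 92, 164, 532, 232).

gcd(812, 92): 812 = 8·92 + 76; 92 = 1·76 + 16; 76 = 4·16 + 12; 16 = 1·12 + 4; 12 = 3·4 + 0 → 4
gcd(4, 164): 164 = 41·4 + 0 → 4
gcd(4, 532): 532 = 133·4 + 0 → 4
gcd(4, 232): 232 = 58·4 + 0 → 4

4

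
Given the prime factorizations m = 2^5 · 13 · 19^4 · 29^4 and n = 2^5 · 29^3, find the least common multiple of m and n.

max exponent per prime: 2^5 · 13 · 19^4 · 29^4 = 38344203955616

38344203955616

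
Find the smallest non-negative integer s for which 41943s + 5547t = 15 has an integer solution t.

gcd(41943, 5547) = 3 (Euclid: 41943 = 7·5547 + 3114; 5547 = 1·3114 + 2433; 3114 = 1·2433 + 681; 2433 = 3·681 + 390; 681 = 1·390 + 291; 390 = 1·291 + 99; 291 = 2·99 + 93; 99 = 1·93 + 6; 93 = 15·6 + 3; 6 = 2·3 + 0), and 3 | 15.
Extended Euclid: 41943·(896) + 5547·(-6775) = 3. Scale by 5: s₀ = 4480.
General solution s = s₀ + 1849k; reducing mod 1849 gives s = 782 (and t = -5913).

782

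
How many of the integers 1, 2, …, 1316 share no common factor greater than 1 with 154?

154 = 2·7·11. Inclusion–exclusion on these primes:
1316 − ⌊1316/2⌋ − ⌊1316/7⌋ − ⌊1316/11⌋ + ⌊1316/14⌋ + ⌊1316/22⌋ + ⌊1316/77⌋ − ⌊1316/154⌋ = 513

513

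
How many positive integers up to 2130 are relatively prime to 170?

802

Prime factors of 170: 2, 5, 17. Count integers ≤ 2130 divisible by none of them.
By inclusion–exclusion: 2130 − ⌊2130/2⌋ − ⌊2130/5⌋ − ⌊2130/17⌋ + ⌊2130/10⌋ + ⌊2130/34⌋ + ⌊2130/85⌋ − ⌊2130/170⌋ = 802.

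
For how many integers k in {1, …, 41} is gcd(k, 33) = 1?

26

33 = 3·11. Inclusion–exclusion on these primes:
41 − ⌊41/3⌋ − ⌊41/11⌋ + ⌊41/33⌋ = 26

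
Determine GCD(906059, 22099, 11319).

gcd(906059, 22099): 906059 = 41·22099 + 0 → 22099
gcd(22099, 11319): 22099 = 1·11319 + 10780; 11319 = 1·10780 + 539; 10780 = 20·539 + 0 → 539

539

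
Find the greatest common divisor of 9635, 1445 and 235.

gcd(9635, 1445): 9635 = 6·1445 + 965; 1445 = 1·965 + 480; 965 = 2·480 + 5; 480 = 96·5 + 0 → 5
gcd(5, 235): 235 = 47·5 + 0 → 5

5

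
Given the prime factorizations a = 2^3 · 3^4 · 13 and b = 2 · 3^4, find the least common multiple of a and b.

max exponent per prime: 2^3 · 3^4 · 13 = 8424

8424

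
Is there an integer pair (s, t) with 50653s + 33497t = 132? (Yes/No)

Yes

gcd(50653, 33497): 50653 = 1·33497 + 17156; 33497 = 1·17156 + 16341; 17156 = 1·16341 + 815; 16341 = 20·815 + 41; 815 = 19·41 + 36; 41 = 1·36 + 5; 36 = 7·5 + 1; 5 = 5·1 + 0 → 1
1 divides 132, so a solution exists.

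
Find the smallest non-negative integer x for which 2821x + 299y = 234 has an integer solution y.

11

gcd(2821, 299) = 13 (Euclid: 2821 = 9·299 + 130; 299 = 2·130 + 39; 130 = 3·39 + 13; 39 = 3·13 + 0), and 13 | 234.
Extended Euclid: 2821·(7) + 299·(-66) = 13. Scale by 18: x₀ = 126.
General solution x = x₀ + 23t; reducing mod 23 gives x = 11 (and y = -103).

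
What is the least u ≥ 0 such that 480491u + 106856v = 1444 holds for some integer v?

292

Reduce mod 106856: 480491u ≡ 1444 (mod 106856). With g = gcd(480491, 106856) = 361 dividing 1444, divide through: 1331u ≡ 4 (mod 296).
Since gcd(1331, 296) = 1, u ≡ 4·(1331)⁻¹ ≡ 292 (mod 296). Smallest non-negative: 292.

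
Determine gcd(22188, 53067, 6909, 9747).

22188 = 2² · 3 · 43²; 53067 = 3 · 7² · 19²; 6909 = 3 · 7² · 47; 9747 = 3³ · 19²
gcd takes min exponent of each prime: 3 = 3

3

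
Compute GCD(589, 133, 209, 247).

gcd(589, 133): 589 = 4·133 + 57; 133 = 2·57 + 19; 57 = 3·19 + 0 → 19
gcd(19, 209): 209 = 11·19 + 0 → 19
gcd(19, 247): 247 = 13·19 + 0 → 19

19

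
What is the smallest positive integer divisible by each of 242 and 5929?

242 = 2 · 11²; 5929 = 7² · 11²
max exponents: 2 · 7² · 11² = 11858

11858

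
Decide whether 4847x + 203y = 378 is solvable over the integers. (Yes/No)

Yes

By Bézout, 4847x + 203y = 378 has integer solutions iff gcd(4847, 203) | 378.
Euclid: 4847 = 23·203 + 178; 203 = 1·178 + 25; 178 = 7·25 + 3; 25 = 8·3 + 1; 3 = 3·1 + 0. gcd = 1; 378 mod 1 = 0. Yes.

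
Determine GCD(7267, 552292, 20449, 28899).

gcd(7267, 552292): 552292 = 76·7267 + 0 → 7267
gcd(7267, 20449): 20449 = 2·7267 + 5915; 7267 = 1·5915 + 1352; 5915 = 4·1352 + 507; 1352 = 2·507 + 338; 507 = 1·338 + 169; 338 = 2·169 + 0 → 169
gcd(169, 28899): 28899 = 171·169 + 0 → 169

169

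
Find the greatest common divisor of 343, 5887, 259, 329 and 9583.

7

gcd(343, 5887): 5887 = 17·343 + 56; 343 = 6·56 + 7; 56 = 8·7 + 0 → 7
gcd(7, 259): 259 = 37·7 + 0 → 7
gcd(7, 329): 329 = 47·7 + 0 → 7
gcd(7, 9583): 9583 = 1369·7 + 0 → 7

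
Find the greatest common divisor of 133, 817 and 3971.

19

gcd(133, 817): 817 = 6·133 + 19; 133 = 7·19 + 0 → 19
gcd(19, 3971): 3971 = 209·19 + 0 → 19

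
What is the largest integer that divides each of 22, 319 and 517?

11

22 = 2 · 11; 319 = 11 · 29; 517 = 11 · 47
gcd takes min exponent of each prime: 11 = 11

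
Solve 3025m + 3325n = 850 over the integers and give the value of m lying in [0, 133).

108

gcd(3025, 3325) = 25 (Euclid: 3325 = 1·3025 + 300; 3025 = 10·300 + 25; 300 = 12·25 + 0), and 25 | 850.
Extended Euclid: 3025·(11) + 3325·(-10) = 25. Scale by 34: m₀ = 374.
General solution m = m₀ + 133t; reducing mod 133 gives m = 108 (and n = -98).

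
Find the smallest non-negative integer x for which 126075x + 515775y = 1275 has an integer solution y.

3056

gcd(126075, 515775) = 75 (Euclid: 515775 = 4·126075 + 11475; 126075 = 10·11475 + 11325; 11475 = 1·11325 + 150; 11325 = 75·150 + 75; 150 = 2·75 + 0), and 75 | 1275.
Extended Euclid: 126075·(3416) + 515775·(-835) = 75. Scale by 17: x₀ = 58072.
General solution x = x₀ + 6877t; reducing mod 6877 gives x = 3056 (and y = -747).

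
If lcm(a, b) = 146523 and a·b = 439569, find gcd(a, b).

3

From gcd × lcm = ab: gcd = 439569 / 146523 = 3.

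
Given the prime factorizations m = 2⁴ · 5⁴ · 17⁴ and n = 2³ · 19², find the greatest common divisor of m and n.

min exponent per shared prime: 2³ = 8

8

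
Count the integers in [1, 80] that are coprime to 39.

50

Prime factors of 39: 3, 13. Count integers ≤ 80 divisible by none of them.
By inclusion–exclusion: 80 − ⌊80/3⌋ − ⌊80/13⌋ + ⌊80/39⌋ = 50.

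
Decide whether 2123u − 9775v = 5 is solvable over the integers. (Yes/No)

Yes

By Bézout, 2123u − 9775v = 5 has integer solutions iff gcd(2123, 9775) | 5.
Euclid: 9775 = 4·2123 + 1283; 2123 = 1·1283 + 840; 1283 = 1·840 + 443; 840 = 1·443 + 397; 443 = 1·397 + 46; 397 = 8·46 + 29; 46 = 1·29 + 17; 29 = 1·17 + 12; 17 = 1·12 + 5; 12 = 2·5 + 2; 5 = 2·2 + 1; 2 = 2·1 + 0. gcd = 1; 5 mod 1 = 0. Yes.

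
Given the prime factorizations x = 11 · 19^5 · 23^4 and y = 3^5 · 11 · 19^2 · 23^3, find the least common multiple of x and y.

max exponent per prime: 3^5 · 11 · 19^5 · 23^4 = 1852159176152307

1852159176152307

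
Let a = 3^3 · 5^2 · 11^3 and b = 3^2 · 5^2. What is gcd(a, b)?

min exponent per shared prime: 3^2 · 5^2 = 225

225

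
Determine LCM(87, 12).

348

87 = 3 · 29; 12 = 2² · 3
max exponents: 2² · 3 · 29 = 348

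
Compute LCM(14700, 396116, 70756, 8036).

439718468700

lcm(14700, 396116) = 14700·396116/gcd = 5822905200/196 = 29708700
lcm(29708700, 70756) = 29708700·70756/gcd = 2102068777200/196 = 10724840700
lcm(10724840700, 8036) = 10724840700·8036/gcd = 86184819865200/196 = 439718468700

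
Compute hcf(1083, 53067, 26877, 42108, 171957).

3

1083 = 3 · 19²; 53067 = 3 · 7² · 19²; 26877 = 3 · 17² · 31; 42108 = 2² · 3 · 11² · 29; 171957 = 3 · 31 · 43²
gcd takes min exponent of each prime: 3 = 3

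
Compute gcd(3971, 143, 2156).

11

gcd(3971, 143): 3971 = 27·143 + 110; 143 = 1·110 + 33; 110 = 3·33 + 11; 33 = 3·11 + 0 → 11
gcd(11, 2156): 2156 = 196·11 + 0 → 11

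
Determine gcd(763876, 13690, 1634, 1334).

763876 = 2² · 19² · 23²; 13690 = 2 · 5 · 37²; 1634 = 2 · 19 · 43; 1334 = 2 · 23 · 29
gcd takes min exponent of each prime: 2 = 2

2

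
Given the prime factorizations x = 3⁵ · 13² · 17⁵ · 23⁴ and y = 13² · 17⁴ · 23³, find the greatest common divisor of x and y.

171737801183

min exponent per shared prime: 13² · 17⁴ · 23³ = 171737801183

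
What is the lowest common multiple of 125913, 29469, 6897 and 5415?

125913 = 3 · 19 · 47²; 29469 = 3 · 11 · 19 · 47; 6897 = 3 · 11² · 19; 5415 = 3 · 5 · 19²
lcm takes max exponent of each prime: 3 · 5 · 11² · 19² · 47² = 1447369935

1447369935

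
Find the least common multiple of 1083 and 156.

56316

gcd first: 1083 = 6·156 + 147; 156 = 1·147 + 9; 147 = 16·9 + 3; 9 = 3·3 + 0 → gcd = 3
lcm = 1083·156/gcd = 168948/3 = 56316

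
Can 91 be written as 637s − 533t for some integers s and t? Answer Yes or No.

Yes

gcd(637, 533): 637 = 1·533 + 104; 533 = 5·104 + 13; 104 = 8·13 + 0 → 13
13 divides 91, so a solution exists.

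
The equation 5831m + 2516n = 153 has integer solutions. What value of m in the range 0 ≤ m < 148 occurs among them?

123

gcd(5831, 2516) = 17 (Euclid: 5831 = 2·2516 + 799; 2516 = 3·799 + 119; 799 = 6·119 + 85; 119 = 1·85 + 34; 85 = 2·34 + 17; 34 = 2·17 + 0), and 17 | 153.
Extended Euclid: 5831·(63) + 2516·(-146) = 17. Scale by 9: m₀ = 567.
General solution m = m₀ + 148t; reducing mod 148 gives m = 123 (and n = -285).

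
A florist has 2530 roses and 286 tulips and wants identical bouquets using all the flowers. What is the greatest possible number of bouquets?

2530 = 2 · 5 · 11 · 23
286 = 2 · 11 · 13
Common: 2 · 11 = 22

22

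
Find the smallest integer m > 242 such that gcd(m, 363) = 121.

484

363 = 121·3. Any m with gcd(m, 363) = 121 is a multiple of 121, say 121s, with s coprime to 3.
Need s > 242/121, so s ≥ 3. First s ≥ 3 with gcd(s, 3) = 1 is s = 4. Thus m = 121·4 = 484.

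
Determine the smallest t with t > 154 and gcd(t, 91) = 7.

161

91 = 7·13. Any t with gcd(t, 91) = 7 is a multiple of 7, say 7s, with s coprime to 13.
Need s > 154/7, so s ≥ 23. First s ≥ 23 with gcd(s, 13) = 1 is s = 23. Thus t = 7·23 = 161.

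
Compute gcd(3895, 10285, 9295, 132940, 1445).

3895 = 5 · 19 · 41; 10285 = 5 · 11² · 17; 9295 = 5 · 11 · 13²; 132940 = 2² · 5 · 17² · 23; 1445 = 5 · 17²
gcd takes min exponent of each prime: 5 = 5

5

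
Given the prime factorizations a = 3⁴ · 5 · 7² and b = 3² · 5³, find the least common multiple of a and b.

max exponent per prime: 3⁴ · 5³ · 7² = 496125

496125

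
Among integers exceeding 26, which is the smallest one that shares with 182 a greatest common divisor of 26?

gcd(a, 182) = 26 forces 26 | a; write a = 26s. Then gcd(26s, 26·7) = 26·gcd(s, 7), so need gcd(s, 7) = 1.
26s > 26 gives s ≥ 2. The least s ≥ 2 coprime to 7 is 2, so a = 26·2 = 52.

52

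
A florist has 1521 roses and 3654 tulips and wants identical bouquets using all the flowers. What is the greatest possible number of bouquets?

9

Euclid: 3654 = 2·1521 + 612; 1521 = 2·612 + 297; 612 = 2·297 + 18; 297 = 16·18 + 9; 18 = 2·9 + 0. Last nonzero remainder: 9.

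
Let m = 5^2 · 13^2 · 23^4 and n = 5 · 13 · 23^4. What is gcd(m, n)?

min exponent per shared prime: 5 · 13 · 23^4 = 18189665

18189665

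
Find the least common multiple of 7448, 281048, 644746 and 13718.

7448 = 2³ · 7² · 19; 281048 = 2³ · 19 · 43²; 644746 = 2 · 19³ · 47; 13718 = 2 · 19³
lcm takes max exponent of each prime: 2³ · 7² · 19³ · 43² · 47 = 233658529384

233658529384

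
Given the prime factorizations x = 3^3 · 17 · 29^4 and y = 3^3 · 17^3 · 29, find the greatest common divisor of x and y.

min exponent per shared prime: 3^3 · 17 · 29 = 13311

13311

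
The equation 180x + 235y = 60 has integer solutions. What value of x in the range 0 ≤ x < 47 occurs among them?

16

gcd(180, 235) = 5 (Euclid: 235 = 1·180 + 55; 180 = 3·55 + 15; 55 = 3·15 + 10; 15 = 1·10 + 5; 10 = 2·5 + 0), and 5 | 60.
Extended Euclid: 180·(17) + 235·(-13) = 5. Scale by 12: x₀ = 204.
General solution x = x₀ + 47t; reducing mod 47 gives x = 16 (and y = -12).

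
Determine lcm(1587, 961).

1525107

gcd first: 1587 = 1·961 + 626; 961 = 1·626 + 335; 626 = 1·335 + 291; 335 = 1·291 + 44; 291 = 6·44 + 27; 44 = 1·27 + 17; 27 = 1·17 + 10; 17 = 1·10 + 7; 10 = 1·7 + 3; 7 = 2·3 + 1; 3 = 3·1 + 0 → gcd = 1
lcm = 1587·961/gcd = 1525107/1 = 1525107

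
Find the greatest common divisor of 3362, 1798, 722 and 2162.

gcd(3362, 1798): 3362 = 1·1798 + 1564; 1798 = 1·1564 + 234; 1564 = 6·234 + 160; 234 = 1·160 + 74; 160 = 2·74 + 12; 74 = 6·12 + 2; 12 = 6·2 + 0 → 2
gcd(2, 722): 722 = 361·2 + 0 → 2
gcd(2, 2162): 2162 = 1081·2 + 0 → 2

2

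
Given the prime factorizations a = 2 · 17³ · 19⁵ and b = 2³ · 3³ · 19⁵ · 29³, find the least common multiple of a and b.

64085903832501288

max exponent per prime: 2³ · 3³ · 17³ · 19⁵ · 29³ = 64085903832501288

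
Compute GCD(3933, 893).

Euclid: 3933 = 4·893 + 361; 893 = 2·361 + 171; 361 = 2·171 + 19; 171 = 9·19 + 0. Last nonzero remainder: 19.

19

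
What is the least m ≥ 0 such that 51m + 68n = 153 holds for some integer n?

gcd(51, 68) = 17 (Euclid: 68 = 1·51 + 17; 51 = 3·17 + 0), and 17 | 153.
Extended Euclid: 51·(-1) + 68·(1) = 17. Scale by 9: m₀ = -9.
General solution m = m₀ + 4t; reducing mod 4 gives m = 3 (and n = 0).

3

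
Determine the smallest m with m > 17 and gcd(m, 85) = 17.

85 = 17·5. Any m with gcd(m, 85) = 17 is a multiple of 17, say 17s, with s coprime to 5.
Need s > 17/17, so s ≥ 2. First s ≥ 2 with gcd(s, 5) = 1 is s = 2. Thus m = 17·2 = 34.

34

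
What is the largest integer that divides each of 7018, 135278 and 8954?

7018 = 2 · 11² · 29; 135278 = 2 · 11² · 13 · 43; 8954 = 2 · 11² · 37
gcd takes min exponent of each prime: 2 · 11² = 242

242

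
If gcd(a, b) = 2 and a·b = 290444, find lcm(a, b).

145222

gcd·lcm = product, so lcm = 290444/2 = 145222.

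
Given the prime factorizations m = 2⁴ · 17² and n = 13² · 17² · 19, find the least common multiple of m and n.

max exponent per prime: 2⁴ · 13² · 17² · 19 = 14847664

14847664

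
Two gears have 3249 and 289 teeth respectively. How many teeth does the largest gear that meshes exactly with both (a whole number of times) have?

1

3249 = 3² · 19²
289 = 17²
Common: 1 = 1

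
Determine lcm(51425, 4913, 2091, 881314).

94767407992950

lcm(51425, 4913) = 51425·4913/gcd = 252651025/17 = 14861825
lcm(14861825, 2091) = 14861825·2091/gcd = 31076076075/17 = 1828004475
lcm(1828004475, 881314) = 1828004475·881314/gcd = 1611045935880150/17 = 94767407992950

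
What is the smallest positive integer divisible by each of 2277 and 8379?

2277 = 3² · 11 · 23; 8379 = 3² · 7² · 19
max exponents: 3² · 7² · 11 · 19 · 23 = 2119887

2119887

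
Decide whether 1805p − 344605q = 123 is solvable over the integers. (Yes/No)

No

gcd(1805, 344605): 344605 = 190·1805 + 1655; 1805 = 1·1655 + 150; 1655 = 11·150 + 5; 150 = 30·5 + 0 → 5
5 does not divide 123, so a solution does not exist.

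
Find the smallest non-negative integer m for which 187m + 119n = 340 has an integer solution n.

5

Euclid: 187 = 1·119 + 68; 119 = 1·68 + 51; 68 = 1·51 + 17; 51 = 3·17 + 0 → gcd = 17; 340 = 17·20.
Back-substitution yields 187·(2) + 119·(-3) = 17, so one solution is m = 2·20 = 40, n = -3·20 = -60.
Solutions in m differ by 119/17 = 7; the one in [0, 7) is 40 mod 7 = 5.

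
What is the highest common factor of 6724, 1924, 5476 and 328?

gcd(6724, 1924): 6724 = 3·1924 + 952; 1924 = 2·952 + 20; 952 = 47·20 + 12; 20 = 1·12 + 8; 12 = 1·8 + 4; 8 = 2·4 + 0 → 4
gcd(4, 5476): 5476 = 1369·4 + 0 → 4
gcd(4, 328): 328 = 82·4 + 0 → 4

4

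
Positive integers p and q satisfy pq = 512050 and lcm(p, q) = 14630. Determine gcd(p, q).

35

From gcd × lcm = pq: gcd = 512050 / 14630 = 35.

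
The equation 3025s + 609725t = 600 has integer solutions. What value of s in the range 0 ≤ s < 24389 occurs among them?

Reduce mod 609725: 3025s ≡ 600 (mod 609725). With g = gcd(3025, 609725) = 25 dividing 600, divide through: 121s ≡ 24 (mod 24389).
Since gcd(121, 24389) = 1, s ≡ 24·(121)⁻¹ ≡ 4233 (mod 24389). Smallest non-negative: 4233.

4233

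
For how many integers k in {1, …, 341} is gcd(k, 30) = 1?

30 = 2·3·5. Inclusion–exclusion on these primes:
341 − ⌊341/2⌋ − ⌊341/3⌋ − ⌊341/5⌋ + ⌊341/6⌋ + ⌊341/10⌋ + ⌊341/15⌋ − ⌊341/30⌋ = 91

91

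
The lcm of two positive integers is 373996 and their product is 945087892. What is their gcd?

2527

From gcd × lcm = uv: gcd = 945087892 / 373996 = 2527.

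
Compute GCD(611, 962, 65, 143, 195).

611 = 13 · 47; 962 = 2 · 13 · 37; 65 = 5 · 13; 143 = 11 · 13; 195 = 3 · 5 · 13
gcd takes min exponent of each prime: 13 = 13

13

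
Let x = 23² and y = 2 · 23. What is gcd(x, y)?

min exponent per shared prime: 23 = 23

23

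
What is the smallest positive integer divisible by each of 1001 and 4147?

29029

1001 = 7 · 11 · 13; 4147 = 11 · 13 · 29
max exponents: 7 · 11 · 13 · 29 = 29029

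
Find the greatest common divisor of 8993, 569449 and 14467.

8993 = 17 · 23²; 569449 = 17 · 19 · 41 · 43; 14467 = 17 · 23 · 37
gcd takes min exponent of each prime: 17 = 17

17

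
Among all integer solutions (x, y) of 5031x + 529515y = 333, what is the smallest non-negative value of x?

Euclid: 529515 = 105·5031 + 1260; 5031 = 3·1260 + 1251; 1260 = 1·1251 + 9; 1251 = 139·9 + 0 → gcd = 9; 333 = 9·37.
Back-substitution yields 5031·(-421) + 529515·(4) = 9, so one solution is x = -421·37 = -15577, y = 4·37 = 148.
Solutions in x differ by 529515/9 = 58835; the one in [0, 58835) is -15577 mod 58835 = 43258.

43258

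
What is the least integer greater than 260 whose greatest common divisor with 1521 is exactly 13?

1521 = 13·117. Any k with gcd(k, 1521) = 13 is a multiple of 13, say 13s, with s coprime to 117.
Need s > 260/13, so s ≥ 21. First s ≥ 21 with gcd(s, 117) = 1 is s = 22. Thus k = 13·22 = 286.

286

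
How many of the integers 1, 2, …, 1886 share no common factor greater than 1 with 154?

154 = 2·7·11. Inclusion–exclusion on these primes:
1886 − ⌊1886/2⌋ − ⌊1886/7⌋ − ⌊1886/11⌋ + ⌊1886/14⌋ + ⌊1886/22⌋ + ⌊1886/77⌋ − ⌊1886/154⌋ = 734

734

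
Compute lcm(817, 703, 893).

lcm(817, 703) = 817·703/gcd = 574351/19 = 30229
lcm(30229, 893) = 30229·893/gcd = 26994497/19 = 1420763

1420763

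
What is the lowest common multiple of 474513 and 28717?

474513 = 3 · 13 · 23³; 28717 = 13 · 47²
max exponents: 3 · 13 · 23³ · 47² = 1048199217

1048199217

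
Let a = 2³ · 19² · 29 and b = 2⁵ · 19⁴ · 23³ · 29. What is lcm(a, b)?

max exponent per prime: 2⁵ · 19⁴ · 23³ · 29 = 1471451283296

1471451283296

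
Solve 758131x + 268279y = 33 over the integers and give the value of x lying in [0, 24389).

23671

Euclid: 758131 = 2·268279 + 221573; 268279 = 1·221573 + 46706; 221573 = 4·46706 + 34749; 46706 = 1·34749 + 11957; 34749 = 2·11957 + 10835; 11957 = 1·10835 + 1122; 10835 = 9·1122 + 737; 1122 = 1·737 + 385; 737 = 1·385 + 352; 385 = 1·352 + 33; 352 = 10·33 + 22; 33 = 1·22 + 11; 22 = 2·11 + 0 → gcd = 11; 33 = 11·3.
Back-substitution yields 758131·(-8369) + 268279·(23650) = 11, so one solution is x = -8369·3 = -25107, y = 23650·3 = 70950.
Solutions in x differ by 268279/11 = 24389; the one in [0, 24389) is -25107 mod 24389 = 23671.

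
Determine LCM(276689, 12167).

3366475063

276689 = 7 · 29² · 47; 12167 = 23³
max exponents: 7 · 23³ · 29² · 47 = 3366475063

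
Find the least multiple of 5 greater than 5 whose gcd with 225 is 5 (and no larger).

Multiples of 5 above 5: 5·2, 5·3, … . Need the cofactor coprime to 225/5 = 45.
Checking s = 2, 3, … the first with gcd(s, 45) = 1 is s = 2, giving 10.

10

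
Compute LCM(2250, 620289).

155072250

2250 = 2 · 3² · 5³; 620289 = 3² · 41³
max exponents: 2 · 3² · 5³ · 41³ = 155072250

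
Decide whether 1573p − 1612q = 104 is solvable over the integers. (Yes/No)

By Bézout, 1573p − 1612q = 104 has integer solutions iff gcd(1573, 1612) | 104.
Euclid: 1612 = 1·1573 + 39; 1573 = 40·39 + 13; 39 = 3·13 + 0. gcd = 13; 104 mod 13 = 0. Yes.

Yes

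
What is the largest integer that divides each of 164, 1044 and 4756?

4

gcd(164, 1044): 1044 = 6·164 + 60; 164 = 2·60 + 44; 60 = 1·44 + 16; 44 = 2·16 + 12; 16 = 1·12 + 4; 12 = 3·4 + 0 → 4
gcd(4, 4756): 4756 = 1189·4 + 0 → 4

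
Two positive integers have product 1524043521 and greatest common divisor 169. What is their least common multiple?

For any two positive integers, gcd × lcm equals their product. Hence lcm = 1524043521 / 169 = 9018009.

9018009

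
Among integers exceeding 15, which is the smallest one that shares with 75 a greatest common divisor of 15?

gcd(k, 75) = 15 forces 15 | k; write k = 15s. Then gcd(15s, 15·5) = 15·gcd(s, 5), so need gcd(s, 5) = 1.
15s > 15 gives s ≥ 2. The least s ≥ 2 coprime to 5 is 2, so k = 15·2 = 30.

30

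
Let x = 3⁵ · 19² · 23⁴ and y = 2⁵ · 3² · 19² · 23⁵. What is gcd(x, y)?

909203409

min exponent per shared prime: 3² · 19² · 23⁴ = 909203409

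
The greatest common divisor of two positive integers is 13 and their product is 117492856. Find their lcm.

9037912

For any two positive integers, gcd × lcm equals their product. Hence lcm = 117492856 / 13 = 9037912.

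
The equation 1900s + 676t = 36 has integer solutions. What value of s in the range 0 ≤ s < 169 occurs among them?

5

Reduce mod 676: 1900s ≡ 36 (mod 676). With g = gcd(1900, 676) = 4 dividing 36, divide through: 475s ≡ 9 (mod 169).
Since gcd(475, 169) = 1, s ≡ 9·(475)⁻¹ ≡ 5 (mod 169). Smallest non-negative: 5.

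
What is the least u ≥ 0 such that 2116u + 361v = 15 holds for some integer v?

108

Reduce mod 361: 2116u ≡ 15 (mod 361). With g = gcd(2116, 361) = 1 dividing 15, divide through: 2116u ≡ 15 (mod 361).
Since gcd(2116, 361) = 1, u ≡ 15·(2116)⁻¹ ≡ 108 (mod 361). Smallest non-negative: 108.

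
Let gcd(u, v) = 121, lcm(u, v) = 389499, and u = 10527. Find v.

4477

Using uv = gcd(u,v)·lcm(u,v) = 121·389499 = 47129379, we get v = 47129379/10527 = 4477.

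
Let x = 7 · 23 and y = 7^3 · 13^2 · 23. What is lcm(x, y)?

1333241

max exponent per prime: 7^3 · 13^2 · 23 = 1333241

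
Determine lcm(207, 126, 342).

55062

lcm(207, 126) = 207·126/gcd = 26082/9 = 2898
lcm(2898, 342) = 2898·342/gcd = 991116/18 = 55062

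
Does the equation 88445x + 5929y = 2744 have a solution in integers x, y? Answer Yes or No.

gcd(88445, 5929): 88445 = 14·5929 + 5439; 5929 = 1·5439 + 490; 5439 = 11·490 + 49; 490 = 10·49 + 0 → 49
49 divides 2744, so a solution exists.

Yes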